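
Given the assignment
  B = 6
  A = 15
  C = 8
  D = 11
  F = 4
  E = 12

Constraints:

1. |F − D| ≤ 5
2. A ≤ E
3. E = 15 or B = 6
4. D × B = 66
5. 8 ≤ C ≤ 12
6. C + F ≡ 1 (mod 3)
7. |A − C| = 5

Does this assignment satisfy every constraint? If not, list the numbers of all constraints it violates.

No — constraints 1, 2, 6, 7 are not satisfied.

1. |4 − 11| = 7; 7 > 5, exceeds bound 5  ✘
2. A = 15, E = 12; 15 > 12 (want ≤)  ✘
3. E = 12 ≠ 15, but B = 6 = 6 (second disjunct)  ✔
4. D × B = 11 × 6 = 66  ✔
5. C = 8 lies in [8, 12]  ✔
6. C + F = 12; 12 mod 3 = 0, not 1  ✘
7. |15 − 8| = 7, not 5  ✘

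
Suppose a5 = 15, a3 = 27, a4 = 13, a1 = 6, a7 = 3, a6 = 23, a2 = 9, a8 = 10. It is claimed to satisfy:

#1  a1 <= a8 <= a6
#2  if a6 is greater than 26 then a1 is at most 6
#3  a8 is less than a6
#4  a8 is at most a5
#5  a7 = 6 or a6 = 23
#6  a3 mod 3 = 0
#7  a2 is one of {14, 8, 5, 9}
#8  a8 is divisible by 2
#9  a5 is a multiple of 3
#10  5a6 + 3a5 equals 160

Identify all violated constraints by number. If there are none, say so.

The assignment satisfies every constraint.

#1 values 6 <= 10 <= 23 — holds.
#2 a6 = 23, not > 26; antecedent false, conditional vacuously true — holds.
#3 a8 = 10, a6 = 23; 10 < 23 — holds.
#4 a8 = 10, a5 = 15; 10 ≤ 15 — holds.
#5 a7 = 3 ≠ 6, but a6 = 23 = 23 (second disjunct) — holds.
#6 27 mod 3 = 0 — holds.
#7 a2 = 9 is in {14, 8, 5, 9} — holds.
#8 10 / 2 = 5, so 2 divides 10 — holds.
#9 15 / 3 = 5, so 3 divides 15 — holds.
#10 5a6 + 3a5 = 5(23) + 3(15) = 160 — holds.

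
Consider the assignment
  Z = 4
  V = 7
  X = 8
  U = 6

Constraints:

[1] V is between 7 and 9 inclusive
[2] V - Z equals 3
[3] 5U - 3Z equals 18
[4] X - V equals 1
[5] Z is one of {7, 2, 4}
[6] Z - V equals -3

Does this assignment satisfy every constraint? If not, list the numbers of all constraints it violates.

The assignment satisfies every constraint.

[1] V = 7 lies in [7, 9]  OK
[2] V - Z = 7 - 4 = 3  OK
[3] 5U - 3Z = 5(6) - 3(4) = 18  OK
[4] X - V = 8 - 7 = 1  OK
[5] Z = 4 is in {7, 2, 4}  OK
[6] Z - V = 4 - 7 = -3  OK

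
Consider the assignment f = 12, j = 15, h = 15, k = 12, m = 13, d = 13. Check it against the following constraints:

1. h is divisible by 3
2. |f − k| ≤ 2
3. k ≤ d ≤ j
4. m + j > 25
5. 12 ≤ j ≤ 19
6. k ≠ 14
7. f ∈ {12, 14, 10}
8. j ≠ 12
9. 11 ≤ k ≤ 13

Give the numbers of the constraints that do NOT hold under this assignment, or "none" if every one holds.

1. 15 / 3 = 5, so 3 divides 15 — satisfied.
2. |12 − 12| = 0; 0 ≤ 2 — satisfied.
3. values 12 ≤ 13 ≤ 15 — satisfied.
4. m + j = 13 + 15 = 28; 28 > 25 — satisfied.
5. j = 15 lies in [12, 19] — satisfied.
6. k = 12, and 12 ≠ 14 — satisfied.
7. f = 12 is in {12, 14, 10} — satisfied.
8. j = 15, and 15 ≠ 12 — satisfied.
9. k = 12 lies in [11, 13] — satisfied.

The assignment satisfies every constraint.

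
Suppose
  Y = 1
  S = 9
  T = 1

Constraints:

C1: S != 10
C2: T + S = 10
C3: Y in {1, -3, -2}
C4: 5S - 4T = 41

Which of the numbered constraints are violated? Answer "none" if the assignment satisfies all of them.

C1: S = 9, and 9 ≠ 10  true
C2: T + S = 1 + 9 = 10  true
C3: Y = 1 is in {1, -3, -2}  true
C4: 5S - 4T = 5(9) - 4(1) = 41  true

Yes — all constraints hold.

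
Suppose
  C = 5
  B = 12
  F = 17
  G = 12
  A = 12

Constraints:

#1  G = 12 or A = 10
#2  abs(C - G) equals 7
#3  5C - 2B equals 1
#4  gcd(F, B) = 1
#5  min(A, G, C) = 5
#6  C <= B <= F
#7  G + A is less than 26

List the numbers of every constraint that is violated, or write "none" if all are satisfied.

Yes — all constraints hold.

#1 G = 12 = 12 (first disjunct) — holds.
#2 abs(5 - 12) = 7 — holds.
#3 5C - 2B = 5(5) - 2(12) = 1 — holds.
#4 gcd(17, 12) = 1 — holds.
#5 min(12, 12, 5) = 5 — holds.
#6 values 5 <= 12 <= 17 — holds.
#7 G + A = 12 + 12 = 24; 24 < 26 — holds.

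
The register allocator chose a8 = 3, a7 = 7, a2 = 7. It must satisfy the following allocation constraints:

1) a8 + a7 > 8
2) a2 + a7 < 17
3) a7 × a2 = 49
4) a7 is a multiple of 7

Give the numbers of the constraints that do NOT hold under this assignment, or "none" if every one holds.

1) a8 + a7 = 3 + 7 = 10; 10 > 8 — holds.
2) a2 + a7 = 7 + 7 = 14; 14 < 17 — holds.
3) a7 × a2 = 7 × 7 = 49 — holds.
4) 7 / 7 = 1, so 7 divides 7 — holds.

None — every constraint holds.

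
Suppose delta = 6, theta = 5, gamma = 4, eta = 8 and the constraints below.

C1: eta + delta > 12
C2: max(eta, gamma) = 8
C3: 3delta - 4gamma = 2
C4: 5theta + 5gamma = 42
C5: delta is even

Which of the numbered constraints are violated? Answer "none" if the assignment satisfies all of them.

C1: eta + delta = 8 + 6 = 14; 14 > 12  ✓
C2: max(8, 4) = 8  ✓
C3: 3delta - 4gamma = 3(6) - 4(4) = 2  ✓
C4: 5theta + 5gamma = 5(5) + 5(4) = 45, not 42  ✗
C5: delta = 6 is even  ✓

The assignment fails constraint 4.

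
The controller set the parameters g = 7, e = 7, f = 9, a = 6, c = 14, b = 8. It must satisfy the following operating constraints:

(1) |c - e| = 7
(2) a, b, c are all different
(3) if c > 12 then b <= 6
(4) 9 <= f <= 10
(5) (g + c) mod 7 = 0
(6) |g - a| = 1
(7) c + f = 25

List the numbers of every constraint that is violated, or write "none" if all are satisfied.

Constraints 3 and 7 are violated.

(1) |14 - 7| = 7  true
(2) values 6, 8, 14 are pairwise distinct  true
(3) c = 14 > 12, so we need b ≤ 6; but b = 8 > 6  false
(4) f = 9 lies in [9, 10]  true
(5) g + c = 21; 21 mod 7 = 0  true
(6) |7 - 6| = 1  true
(7) c + f = 14 + 9 = 23, not 25  false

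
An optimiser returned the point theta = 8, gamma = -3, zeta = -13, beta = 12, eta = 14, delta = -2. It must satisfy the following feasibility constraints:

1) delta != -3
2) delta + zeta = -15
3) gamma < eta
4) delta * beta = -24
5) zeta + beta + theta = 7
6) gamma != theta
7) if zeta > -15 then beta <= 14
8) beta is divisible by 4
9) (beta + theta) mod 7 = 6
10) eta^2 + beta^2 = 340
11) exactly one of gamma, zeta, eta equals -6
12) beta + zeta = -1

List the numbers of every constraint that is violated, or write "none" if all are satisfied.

Violated: 11.

1) delta = -2, and -2 ≠ -3 — satisfied.
2) delta + zeta = -2 + (-13) = -15 — satisfied.
3) gamma = -3, eta = 14; -3 < 14 — satisfied.
4) delta * beta = -2 * 12 = -24 — satisfied.
5) zeta + beta + theta = -13 + 12 + 8 = 7 — satisfied.
6) gamma = -3, theta = 8; distinct — satisfied.
7) zeta = -13 > -15, so we need beta ≤ 14; beta = 12 ≤ 14 — satisfied.
8) 12 / 4 = 3, so 4 divides 12 — satisfied.
9) beta + theta = 20; 20 mod 7 = 6 — satisfied.
10) eta^2 + beta^2 = 14^2 + 12^2 = 196 + 144 = 340 — satisfied.
11) gamma=-3, zeta=-13, eta=14; 0 of them equal -6, not exactly one — violated.
12) beta + zeta = 12 + (-13) = -1 — satisfied.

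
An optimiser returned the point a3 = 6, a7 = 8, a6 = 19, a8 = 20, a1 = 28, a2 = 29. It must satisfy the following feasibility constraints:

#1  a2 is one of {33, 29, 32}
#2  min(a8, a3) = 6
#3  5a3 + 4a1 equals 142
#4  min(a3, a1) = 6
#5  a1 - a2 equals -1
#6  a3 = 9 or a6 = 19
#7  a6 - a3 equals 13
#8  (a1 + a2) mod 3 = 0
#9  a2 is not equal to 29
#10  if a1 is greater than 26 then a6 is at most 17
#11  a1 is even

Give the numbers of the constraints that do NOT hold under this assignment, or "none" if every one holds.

#1 a2 = 29 is in {33, 29, 32} — holds.
#2 min(20, 6) = 6 — holds.
#3 5a3 + 4a1 = 5(6) + 4(28) = 142 — holds.
#4 min(6, 28) = 6 — holds.
#5 a1 - a2 = 28 - 29 = -1 — holds.
#6 a3 = 6 ≠ 9, but a6 = 19 = 19 (second disjunct) — holds.
#7 a6 - a3 = 19 - 6 = 13 — holds.
#8 a1 + a2 = 57; 57 mod 3 = 0 — holds.
#9 a2 = 29, but 29 is required to differ — does not hold.
#10 a1 = 28 > 26, so we need a6 ≤ 17; but a6 = 19 > 17 — does not hold.
#11 a1 = 28 is even — holds.

The assignment fails constraints 9, 10.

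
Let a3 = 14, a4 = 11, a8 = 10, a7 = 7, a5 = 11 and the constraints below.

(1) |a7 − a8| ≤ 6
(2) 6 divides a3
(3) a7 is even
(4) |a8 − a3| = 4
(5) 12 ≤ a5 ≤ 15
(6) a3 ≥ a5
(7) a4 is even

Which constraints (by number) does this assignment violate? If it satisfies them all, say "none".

(1) |7 − 10| = 3; 3 ≤ 6 — OK.
(2) 14 = 6×2 + 2, so 6 does not divide 14 — violated.
(3) a7 = 7 is odd — violated.
(4) |10 − 14| = 4 — OK.
(5) a5 = 11 is outside [12, 15] — violated.
(6) a3 = 14, a5 = 11; 14 ≥ 11 — OK.
(7) a4 = 11 is odd — violated.

The assignment fails constraints 2, 3, 5, and 7.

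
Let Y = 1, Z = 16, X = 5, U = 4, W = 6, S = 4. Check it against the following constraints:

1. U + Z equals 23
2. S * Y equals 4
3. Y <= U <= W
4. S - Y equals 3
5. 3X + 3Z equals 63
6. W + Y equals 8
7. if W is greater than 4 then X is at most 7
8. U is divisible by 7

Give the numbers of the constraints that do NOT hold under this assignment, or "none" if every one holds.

Constraints 1, 6, 8 do not hold.

1. U + Z = 4 + 16 = 20, not 23  false
2. S * Y = 4 * 1 = 4  true
3. values 1 <= 4 <= 6  true
4. S - Y = 4 - 1 = 3  true
5. 3X + 3Z = 3(5) + 3(16) = 63  true
6. W + Y = 6 + 1 = 7, not 8  false
7. W = 6 > 4, so we need X ≤ 7; X = 5 ≤ 7  true
8. 4 = 7*0 + 4, so 7 does not divide 4  false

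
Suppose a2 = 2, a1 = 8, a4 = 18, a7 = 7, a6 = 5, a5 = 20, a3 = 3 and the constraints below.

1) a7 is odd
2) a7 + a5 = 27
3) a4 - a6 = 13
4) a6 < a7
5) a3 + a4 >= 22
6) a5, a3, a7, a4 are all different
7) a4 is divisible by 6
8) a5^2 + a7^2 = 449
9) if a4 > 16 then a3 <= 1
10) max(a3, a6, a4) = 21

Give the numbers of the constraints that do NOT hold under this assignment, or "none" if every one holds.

1) a7 = 7 is odd  ✓
2) a7 + a5 = 7 + 20 = 27  ✓
3) a4 - a6 = 18 - 5 = 13  ✓
4) a6 = 5, a7 = 7; 5 < 7  ✓
5) a3 + a4 = 3 + 18 = 21; 21 < 22, bound 22 not met  ✗
6) values 20, 3, 7, 18 are pairwise distinct  ✓
7) 18 / 6 = 3, so 6 divides 18  ✓
8) a5^2 + a7^2 = 20^2 + 7^2 = 400 + 49 = 449  ✓
9) a4 = 18 > 16, so we need a3 ≤ 1; but a3 = 3 > 1  ✗
10) max(3, 5, 18) = 18, not 21  ✗

Violated: 5, 9, and 10.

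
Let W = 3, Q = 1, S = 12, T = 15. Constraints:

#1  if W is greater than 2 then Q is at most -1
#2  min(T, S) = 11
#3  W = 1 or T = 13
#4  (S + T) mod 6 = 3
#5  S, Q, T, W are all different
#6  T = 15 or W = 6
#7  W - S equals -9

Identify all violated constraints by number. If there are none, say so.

The assignment fails constraints 1, 2, and 3.

#1 W = 3 > 2, so we need Q ≤ -1; but Q = 1 > -1 — violated.
#2 min(15, 12) = 12, not 11 — violated.
#3 W = 3 ≠ 1 and T = 15 ≠ 13; both disjuncts false — violated.
#4 S + T = 27; 27 mod 6 = 3 — satisfied.
#5 values 12, 1, 15, 3 are pairwise distinct — satisfied.
#6 T = 15 = 15 (first disjunct) — satisfied.
#7 W - S = 3 - 12 = -9 — satisfied.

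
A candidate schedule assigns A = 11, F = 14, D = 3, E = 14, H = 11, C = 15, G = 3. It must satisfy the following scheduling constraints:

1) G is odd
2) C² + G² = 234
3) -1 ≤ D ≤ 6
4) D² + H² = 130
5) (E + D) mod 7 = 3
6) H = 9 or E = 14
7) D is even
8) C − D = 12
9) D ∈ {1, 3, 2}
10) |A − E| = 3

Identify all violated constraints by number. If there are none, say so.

1) G = 3 is odd — holds.
2) C² + G² = 15² + 3² = 225 + 9 = 234 — holds.
3) D = 3 lies in [-1, 6] — holds.
4) D² + H² = 3² + 11² = 9 + 121 = 130 — holds.
5) E + D = 17; 17 mod 7 = 3 — holds.
6) H = 11 ≠ 9, but E = 14 = 14 (second disjunct) — holds.
7) D = 3 is odd — does not hold.
8) C − D = 15 − 3 = 12 — holds.
9) D = 3 is in {1, 3, 2} — holds.
10) |11 − 14| = 3 — holds.

No — constraint 7 is not satisfied.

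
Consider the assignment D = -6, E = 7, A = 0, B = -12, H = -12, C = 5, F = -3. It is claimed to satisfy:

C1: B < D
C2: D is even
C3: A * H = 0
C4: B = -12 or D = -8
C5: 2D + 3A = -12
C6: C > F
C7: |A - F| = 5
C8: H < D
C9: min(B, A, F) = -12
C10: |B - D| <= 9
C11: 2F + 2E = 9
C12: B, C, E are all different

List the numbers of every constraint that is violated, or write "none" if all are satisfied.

C1: B = -12, D = -6; -12 < -6 — OK.
C2: D = -6 is even — OK.
C3: A * H = 0 * (-12) = 0 — OK.
C4: B = -12 = -12 (first disjunct) — OK.
C5: 2D + 3A = 2(-6) + 3(0) = -12 — OK.
C6: C = 5, F = -3; 5 > -3 — OK.
C7: |0 - (-3)| = 3, not 5 — violated.
C8: H = -12, D = -6; -12 < -6 — OK.
C9: min(-12, 0, -3) = -12 — OK.
C10: |-12 - (-6)| = 6; 6 ≤ 9 — OK.
C11: 2F + 2E = 2(-3) + 2(7) = 8, not 9 — violated.
C12: values -12, 5, 7 are pairwise distinct — OK.

No — constraints 7 and 11 are not satisfied.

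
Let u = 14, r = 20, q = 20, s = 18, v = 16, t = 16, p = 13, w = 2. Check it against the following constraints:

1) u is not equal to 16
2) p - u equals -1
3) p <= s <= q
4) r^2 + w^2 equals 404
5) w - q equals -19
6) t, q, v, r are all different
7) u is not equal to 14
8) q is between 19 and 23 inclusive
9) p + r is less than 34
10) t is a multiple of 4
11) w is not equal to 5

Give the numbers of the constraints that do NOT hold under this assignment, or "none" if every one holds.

Constraints 5, 6, 7 are violated.

1) u = 14, and 14 ≠ 16 — holds.
2) p - u = 13 - 14 = -1 — holds.
3) values 13 <= 18 <= 20 — holds.
4) r^2 + w^2 = 20^2 + 2^2 = 400 + 4 = 404 — holds.
5) w - q = 2 - 20 = -18, not -19 — fails.
6) t = v = 16, not all different — fails.
7) u = 14, but 14 is required to differ — fails.
8) q = 20 lies in [19, 23] — holds.
9) p + r = 13 + 20 = 33; 33 < 34 — holds.
10) 16 / 4 = 4, so 4 divides 16 — holds.
11) w = 2, and 2 ≠ 5 — holds.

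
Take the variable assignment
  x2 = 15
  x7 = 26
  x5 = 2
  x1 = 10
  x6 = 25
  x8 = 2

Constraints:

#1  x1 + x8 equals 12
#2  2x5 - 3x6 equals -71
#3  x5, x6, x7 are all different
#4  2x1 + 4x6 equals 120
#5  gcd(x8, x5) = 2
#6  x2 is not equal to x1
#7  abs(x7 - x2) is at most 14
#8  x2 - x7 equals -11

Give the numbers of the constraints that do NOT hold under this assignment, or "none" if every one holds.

#1 x1 + x8 = 10 + 2 = 12  true
#2 2x5 - 3x6 = 2(2) - 3(25) = -71  true
#3 values 2, 25, 26 are pairwise distinct  true
#4 2x1 + 4x6 = 2(10) + 4(25) = 120  true
#5 gcd(2, 2) = 2  true
#6 x2 = 15, x1 = 10; distinct  true
#7 abs(26 - 15) = 11; 11 ≤ 14  true
#8 x2 - x7 = 15 - 26 = -11  true

The assignment satisfies every constraint.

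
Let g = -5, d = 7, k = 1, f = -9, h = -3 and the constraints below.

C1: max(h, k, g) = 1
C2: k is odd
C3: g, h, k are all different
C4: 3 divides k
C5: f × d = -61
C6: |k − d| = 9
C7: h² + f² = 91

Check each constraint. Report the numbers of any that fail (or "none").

Violated: 4, 5, 6, 7.

C1: max(-3, 1, -5) = 1 — holds.
C2: k = 1 is odd — holds.
C3: values -5, -3, 1 are pairwise distinct — holds.
C4: 1 = 3×0 + 1, so 3 does not divide 1 — fails.
C5: f × d = -9 × 7 = -63, not -61 — fails.
C6: |1 − 7| = 6, not 9 — fails.
C7: h² + f² = (-3)² + (-9)² = 9 + 81 = 90, not 91 — fails.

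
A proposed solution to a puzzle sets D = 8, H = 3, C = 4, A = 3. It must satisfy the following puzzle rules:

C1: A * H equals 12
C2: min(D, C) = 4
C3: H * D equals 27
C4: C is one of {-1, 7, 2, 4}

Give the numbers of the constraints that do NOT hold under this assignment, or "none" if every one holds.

C1: A * H = 3 * 3 = 9, not 12 — fails.
C2: min(8, 4) = 4 — holds.
C3: H * D = 3 * 8 = 24, not 27 — fails.
C4: C = 4 is in {-1, 7, 2, 4} — holds.

Constraints 1, 3 are violated.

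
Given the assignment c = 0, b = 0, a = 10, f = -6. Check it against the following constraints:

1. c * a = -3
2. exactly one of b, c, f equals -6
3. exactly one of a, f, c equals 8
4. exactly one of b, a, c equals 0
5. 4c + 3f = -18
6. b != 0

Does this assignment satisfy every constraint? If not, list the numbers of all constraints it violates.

1. c * a = 0 * 10 = 0, not -3 — fails.
2. b=0, c=0, f=-6; 1 of them equals -6 — holds.
3. a=10, f=-6, c=0; 0 of them equal 8, not exactly one — fails.
4. b=0, a=10, c=0; 2 of them equal 0, not exactly one — fails.
5. 4c + 3f = 4(0) + 3(-6) = -18 — holds.
6. b = 0, but 0 is required to differ — fails.

Constraints 1, 3, 4, and 6 do not hold.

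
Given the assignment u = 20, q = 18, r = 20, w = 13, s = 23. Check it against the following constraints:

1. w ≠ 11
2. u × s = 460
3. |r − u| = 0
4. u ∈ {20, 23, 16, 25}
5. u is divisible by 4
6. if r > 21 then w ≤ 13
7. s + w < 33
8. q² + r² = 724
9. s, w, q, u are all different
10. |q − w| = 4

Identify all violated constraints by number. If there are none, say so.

Constraints 7 and 10 do not hold.

1. w = 13, and 13 ≠ 11  holds
2. u × s = 20 × 23 = 460  holds
3. |20 − 20| = 0  holds
4. u = 20 is in {20, 23, 16, 25}  holds
5. 20 / 4 = 5, so 4 divides 20  holds
6. r = 20, not > 21; antecedent false, conditional vacuously true  holds
7. s + w = 23 + 13 = 36; 36 ≥ 33, bound 33 not met  fails
8. q² + r² = 18² + 20² = 324 + 400 = 724  holds
9. values 23, 13, 18, 20 are pairwise distinct  holds
10. |18 − 13| = 5, not 4  fails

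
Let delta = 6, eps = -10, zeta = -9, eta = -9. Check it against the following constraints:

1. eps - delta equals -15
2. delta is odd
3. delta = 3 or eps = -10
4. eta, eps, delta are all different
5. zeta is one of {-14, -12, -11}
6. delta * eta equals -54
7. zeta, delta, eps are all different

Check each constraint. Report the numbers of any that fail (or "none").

No — constraints 1, 2, 5 are not satisfied.

1. eps - delta = -10 - 6 = -16, not -15 — does not hold.
2. delta = 6 is even — does not hold.
3. delta = 6 ≠ 3, but eps = -10 = -10 (second disjunct) — holds.
4. values -9, -10, 6 are pairwise distinct — holds.
5. zeta = -9 is not in {-14, -12, -11} — does not hold.
6. delta * eta = 6 * (-9) = -54 — holds.
7. values -9, 6, -10 are pairwise distinct — holds.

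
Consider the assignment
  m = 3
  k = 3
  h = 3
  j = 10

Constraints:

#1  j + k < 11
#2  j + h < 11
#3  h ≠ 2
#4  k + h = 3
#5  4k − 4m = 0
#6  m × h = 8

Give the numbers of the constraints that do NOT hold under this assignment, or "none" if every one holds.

Constraints 1, 2, 4, 6 are violated.

#1 j + k = 10 + 3 = 13; 13 ≥ 11, bound 11 not met — violated.
#2 j + h = 10 + 3 = 13; 13 ≥ 11, bound 11 not met — violated.
#3 h = 3, and 3 ≠ 2 — satisfied.
#4 k + h = 3 + 3 = 6, not 3 — violated.
#5 4k − 4m = 4(3) − 4(3) = 0 — satisfied.
#6 m × h = 3 × 3 = 9, not 8 — violated.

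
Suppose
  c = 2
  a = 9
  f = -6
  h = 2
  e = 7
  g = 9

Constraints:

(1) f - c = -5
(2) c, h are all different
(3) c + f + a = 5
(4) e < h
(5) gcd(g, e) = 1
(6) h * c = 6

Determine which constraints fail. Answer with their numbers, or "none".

Constraints 1, 2, 4, and 6 are violated.

(1) f - c = -6 - 2 = -8, not -5  FAIL
(2) c = h = 2, not all different  FAIL
(3) c + f + a = 2 + (-6) + 9 = 5  OK
(4) e = 7, h = 2; 7 ≥ 2 (want <)  FAIL
(5) gcd(9, 7) = 1  OK
(6) h * c = 2 * 2 = 4, not 6  FAIL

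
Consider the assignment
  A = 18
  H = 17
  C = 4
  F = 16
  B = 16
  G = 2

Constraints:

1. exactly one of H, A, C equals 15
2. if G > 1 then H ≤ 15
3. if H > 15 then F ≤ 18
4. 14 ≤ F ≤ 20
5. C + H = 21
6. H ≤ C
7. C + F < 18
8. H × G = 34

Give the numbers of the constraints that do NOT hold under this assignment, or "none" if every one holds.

Constraints 1, 2, 6, and 7 do not hold.

1. H=17, A=18, C=4; 0 of them equal 15, not exactly one — violated.
2. G = 2 > 1, so we need H ≤ 15; but H = 17 > 15 — violated.
3. H = 17 > 15, so we need F ≤ 18; F = 16 ≤ 18 — OK.
4. F = 16 lies in [14, 20] — OK.
5. C + H = 4 + 17 = 21 — OK.
6. H = 17, C = 4; 17 > 4 (want ≤) — violated.
7. C + F = 4 + 16 = 20; 20 ≥ 18, bound 18 not met — violated.
8. H × G = 17 × 2 = 34 — OK.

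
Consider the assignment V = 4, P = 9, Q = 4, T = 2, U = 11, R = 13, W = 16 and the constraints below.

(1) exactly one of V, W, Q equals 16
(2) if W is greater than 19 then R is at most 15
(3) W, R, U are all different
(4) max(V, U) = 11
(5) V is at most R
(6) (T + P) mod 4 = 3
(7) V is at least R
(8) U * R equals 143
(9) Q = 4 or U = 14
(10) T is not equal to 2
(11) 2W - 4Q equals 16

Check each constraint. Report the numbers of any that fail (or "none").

Constraints 7 and 10 are violated.

(1) V=4, W=16, Q=4; 1 of them equals 16 — holds.
(2) W = 16, not > 19; antecedent false, conditional vacuously true — holds.
(3) values 16, 13, 11 are pairwise distinct — holds.
(4) max(4, 11) = 11 — holds.
(5) V = 4, R = 13; 4 ≤ 13 — holds.
(6) T + P = 11; 11 mod 4 = 3 — holds.
(7) V = 4, R = 13; 4 < 13 (want ≥) — does not hold.
(8) U * R = 11 * 13 = 143 — holds.
(9) Q = 4 = 4 (first disjunct) — holds.
(10) T = 2, but 2 is required to differ — does not hold.
(11) 2W - 4Q = 2(16) - 4(4) = 16 — holds.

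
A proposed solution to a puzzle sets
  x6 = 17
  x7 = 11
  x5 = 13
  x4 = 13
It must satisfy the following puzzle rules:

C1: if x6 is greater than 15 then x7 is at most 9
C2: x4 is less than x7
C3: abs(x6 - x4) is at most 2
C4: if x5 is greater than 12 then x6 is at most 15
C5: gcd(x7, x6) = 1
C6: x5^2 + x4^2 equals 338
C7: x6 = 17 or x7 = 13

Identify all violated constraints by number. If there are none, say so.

The assignment fails constraints 1, 2, 3, 4.

C1: x6 = 17 > 15, so we need x7 ≤ 9; but x7 = 11 > 9 — fails.
C2: x4 = 13, x7 = 11; 13 ≥ 11 (want <) — fails.
C3: abs(17 - 13) = 4; 4 > 2, exceeds bound 2 — fails.
C4: x5 = 13 > 12, so we need x6 ≤ 15; but x6 = 17 > 15 — fails.
C5: gcd(11, 17) = 1 — holds.
C6: x5^2 + x4^2 = 13^2 + 13^2 = 169 + 169 = 338 — holds.
C7: x6 = 17 = 17 (first disjunct) — holds.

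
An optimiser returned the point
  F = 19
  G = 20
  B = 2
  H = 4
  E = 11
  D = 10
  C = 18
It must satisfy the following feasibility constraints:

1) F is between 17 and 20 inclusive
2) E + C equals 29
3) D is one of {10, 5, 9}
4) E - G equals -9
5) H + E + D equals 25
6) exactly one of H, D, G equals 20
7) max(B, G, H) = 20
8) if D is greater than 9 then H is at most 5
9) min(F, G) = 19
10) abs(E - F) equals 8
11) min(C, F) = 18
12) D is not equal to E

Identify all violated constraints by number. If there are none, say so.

1) F = 19 lies in [17, 20] — holds.
2) E + C = 11 + 18 = 29 — holds.
3) D = 10 is in {10, 5, 9} — holds.
4) E - G = 11 - 20 = -9 — holds.
5) H + E + D = 4 + 11 + 10 = 25 — holds.
6) H=4, D=10, G=20; 1 of them equals 20 — holds.
7) max(2, 20, 4) = 20 — holds.
8) D = 10 > 9, so we need H ≤ 5; H = 4 ≤ 5 — holds.
9) min(19, 20) = 19 — holds.
10) abs(11 - 19) = 8 — holds.
11) min(18, 19) = 18 — holds.
12) D = 10, E = 11; distinct — holds.

None — every constraint holds.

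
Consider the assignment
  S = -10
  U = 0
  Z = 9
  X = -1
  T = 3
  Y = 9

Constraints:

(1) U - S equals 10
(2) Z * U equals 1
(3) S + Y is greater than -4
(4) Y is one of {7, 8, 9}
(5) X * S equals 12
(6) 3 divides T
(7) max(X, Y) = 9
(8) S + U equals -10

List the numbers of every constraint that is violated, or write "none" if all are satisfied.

(1) U - S = 0 - (-10) = 10  OK
(2) Z * U = 9 * 0 = 0, not 1  FAIL
(3) S + Y = -10 + 9 = -1; -1 > -4  OK
(4) Y = 9 is in {7, 8, 9}  OK
(5) X * S = -1 * (-10) = 10, not 12  FAIL
(6) 3 / 3 = 1, so 3 divides 3  OK
(7) max(-1, 9) = 9  OK
(8) S + U = -10 + 0 = -10  OK

Constraints 2, 5 are violated.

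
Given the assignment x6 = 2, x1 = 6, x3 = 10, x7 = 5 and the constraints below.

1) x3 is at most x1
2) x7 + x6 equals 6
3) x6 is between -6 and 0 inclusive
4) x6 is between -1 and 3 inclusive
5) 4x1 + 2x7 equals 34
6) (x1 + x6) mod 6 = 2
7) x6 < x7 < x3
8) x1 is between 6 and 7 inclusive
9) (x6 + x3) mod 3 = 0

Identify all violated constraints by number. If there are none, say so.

1) x3 = 10, x1 = 6; 10 > 6 (want ≤) — violated.
2) x7 + x6 = 5 + 2 = 7, not 6 — violated.
3) x6 = 2 is outside [-6, 0] — violated.
4) x6 = 2 lies in [-1, 3] — satisfied.
5) 4x1 + 2x7 = 4(6) + 2(5) = 34 — satisfied.
6) x1 + x6 = 8; 8 mod 6 = 2 — satisfied.
7) values 2 < 5 < 10 — satisfied.
8) x1 = 6 lies in [6, 7] — satisfied.
9) x6 + x3 = 12; 12 mod 3 = 0 — satisfied.

The assignment fails constraints 1, 2, and 3.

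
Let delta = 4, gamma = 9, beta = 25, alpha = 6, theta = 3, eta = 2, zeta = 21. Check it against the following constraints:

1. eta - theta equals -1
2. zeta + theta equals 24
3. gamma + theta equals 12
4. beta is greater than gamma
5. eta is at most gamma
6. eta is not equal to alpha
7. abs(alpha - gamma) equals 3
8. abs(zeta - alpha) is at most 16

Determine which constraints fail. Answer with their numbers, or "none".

1. eta - theta = 2 - 3 = -1 — holds.
2. zeta + theta = 21 + 3 = 24 — holds.
3. gamma + theta = 9 + 3 = 12 — holds.
4. beta = 25, gamma = 9; 25 > 9 — holds.
5. eta = 2, gamma = 9; 2 ≤ 9 — holds.
6. eta = 2, alpha = 6; distinct — holds.
7. abs(6 - 9) = 3 — holds.
8. abs(21 - 6) = 15; 15 ≤ 16 — holds.

None — every constraint holds.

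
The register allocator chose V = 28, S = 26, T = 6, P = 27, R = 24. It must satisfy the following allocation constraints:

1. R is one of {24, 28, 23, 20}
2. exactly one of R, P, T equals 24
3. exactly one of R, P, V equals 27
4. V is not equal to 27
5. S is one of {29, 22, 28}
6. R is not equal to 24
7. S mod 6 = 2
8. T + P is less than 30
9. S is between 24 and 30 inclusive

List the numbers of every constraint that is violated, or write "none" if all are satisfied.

1. R = 24 is in {24, 28, 23, 20} — holds.
2. R=24, P=27, T=6; 1 of them equals 24 — holds.
3. R=24, P=27, V=28; 1 of them equals 27 — holds.
4. V = 28, and 28 ≠ 27 — holds.
5. S = 26 is not in {29, 22, 28} — fails.
6. R = 24, but 24 is required to differ — fails.
7. 26 mod 6 = 2 — holds.
8. T + P = 6 + 27 = 33; 33 ≥ 30, bound 30 not met — fails.
9. S = 26 lies in [24, 30] — holds.

Constraints 5, 6, and 8 are violated.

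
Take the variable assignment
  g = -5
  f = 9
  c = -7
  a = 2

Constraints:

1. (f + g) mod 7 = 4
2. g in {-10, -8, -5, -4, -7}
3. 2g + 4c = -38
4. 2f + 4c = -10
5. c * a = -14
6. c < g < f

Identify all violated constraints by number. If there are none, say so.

Yes — all constraints hold.

1. f + g = 4; 4 mod 7 = 4  OK
2. g = -5 is in {-10, -8, -5, -4, -7}  OK
3. 2g + 4c = 2(-5) + 4(-7) = -38  OK
4. 2f + 4c = 2(9) + 4(-7) = -10  OK
5. c * a = -7 * 2 = -14  OK
6. values -7 < -5 < 9  OK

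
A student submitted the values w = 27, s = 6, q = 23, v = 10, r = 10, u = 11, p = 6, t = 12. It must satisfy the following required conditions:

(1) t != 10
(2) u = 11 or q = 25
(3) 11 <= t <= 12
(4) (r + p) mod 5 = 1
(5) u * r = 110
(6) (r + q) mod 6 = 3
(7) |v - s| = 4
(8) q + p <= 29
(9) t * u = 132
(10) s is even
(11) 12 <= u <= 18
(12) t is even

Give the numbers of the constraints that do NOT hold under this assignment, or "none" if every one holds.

No — constraint 11 is not satisfied.

(1) t = 12, and 12 ≠ 10 — holds.
(2) u = 11 = 11 (first disjunct) — holds.
(3) t = 12 lies in [11, 12] — holds.
(4) r + p = 16; 16 mod 5 = 1 — holds.
(5) u * r = 11 * 10 = 110 — holds.
(6) r + q = 33; 33 mod 6 = 3 — holds.
(7) |10 - 6| = 4 — holds.
(8) q + p = 23 + 6 = 29; 29 ≤ 29 — holds.
(9) t * u = 12 * 11 = 132 — holds.
(10) s = 6 is even — holds.
(11) u = 11 is outside [12, 18] — fails.
(12) t = 12 is even — holds.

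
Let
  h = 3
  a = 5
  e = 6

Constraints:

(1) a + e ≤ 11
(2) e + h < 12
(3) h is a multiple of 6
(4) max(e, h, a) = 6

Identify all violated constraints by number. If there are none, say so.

Constraint 3 does not hold.

(1) a + e = 5 + 6 = 11; 11 ≤ 11 — satisfied.
(2) e + h = 6 + 3 = 9; 9 < 12 — satisfied.
(3) 3 = 6×0 + 3, so 6 does not divide 3 — violated.
(4) max(6, 3, 5) = 6 — satisfied.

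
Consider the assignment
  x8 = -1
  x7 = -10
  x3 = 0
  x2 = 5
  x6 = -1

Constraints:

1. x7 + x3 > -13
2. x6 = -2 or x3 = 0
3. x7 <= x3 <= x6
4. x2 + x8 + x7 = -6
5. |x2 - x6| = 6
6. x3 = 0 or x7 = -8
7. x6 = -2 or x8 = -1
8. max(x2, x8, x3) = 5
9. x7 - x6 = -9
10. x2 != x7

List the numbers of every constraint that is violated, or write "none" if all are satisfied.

1. x7 + x3 = -10 + 0 = -10; -10 > -13  ✓
2. x6 = -1 ≠ -2, but x3 = 0 = 0 (second disjunct)  ✓
3. values -10, 0, -1; x3 = 0 is not <= x6 = -1  ✗
4. x2 + x8 + x7 = 5 + (-1) + (-10) = -6  ✓
5. |5 - (-1)| = 6  ✓
6. x3 = 0 = 0 (first disjunct)  ✓
7. x6 = -1 ≠ -2, but x8 = -1 = -1 (second disjunct)  ✓
8. max(5, -1, 0) = 5  ✓
9. x7 - x6 = -10 - (-1) = -9  ✓
10. x2 = 5, x7 = -10; distinct  ✓

Constraint 3 does not hold.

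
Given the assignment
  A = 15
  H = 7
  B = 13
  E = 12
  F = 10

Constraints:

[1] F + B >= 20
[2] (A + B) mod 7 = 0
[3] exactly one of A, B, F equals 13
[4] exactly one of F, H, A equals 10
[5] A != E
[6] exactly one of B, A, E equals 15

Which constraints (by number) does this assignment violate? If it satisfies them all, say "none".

[1] F + B = 10 + 13 = 23; 23 ≥ 20 — holds.
[2] A + B = 28; 28 mod 7 = 0 — holds.
[3] A=15, B=13, F=10; 1 of them equals 13 — holds.
[4] F=10, H=7, A=15; 1 of them equals 10 — holds.
[5] A = 15, E = 12; distinct — holds.
[6] B=13, A=15, E=12; 1 of them equals 15 — holds.

The assignment satisfies every constraint.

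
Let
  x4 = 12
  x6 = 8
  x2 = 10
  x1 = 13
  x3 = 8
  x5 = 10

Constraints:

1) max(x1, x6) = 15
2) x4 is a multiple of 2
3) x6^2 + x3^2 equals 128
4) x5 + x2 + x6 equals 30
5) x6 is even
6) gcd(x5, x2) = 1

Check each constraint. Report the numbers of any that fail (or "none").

1) max(13, 8) = 13, not 15  no
2) 12 / 2 = 6, so 2 divides 12  yes
3) x6^2 + x3^2 = 8^2 + 8^2 = 64 + 64 = 128  yes
4) x5 + x2 + x6 = 10 + 10 + 8 = 28, not 30  no
5) x6 = 8 is even  yes
6) gcd(10, 10) = 10, not 1  no

Violated: 1, 4, and 6.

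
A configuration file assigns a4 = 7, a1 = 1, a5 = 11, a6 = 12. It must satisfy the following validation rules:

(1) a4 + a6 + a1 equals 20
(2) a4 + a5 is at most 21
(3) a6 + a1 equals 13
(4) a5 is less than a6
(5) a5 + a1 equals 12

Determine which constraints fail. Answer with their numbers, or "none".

(1) a4 + a6 + a1 = 7 + 12 + 1 = 20 — holds.
(2) a4 + a5 = 7 + 11 = 18; 18 ≤ 21 — holds.
(3) a6 + a1 = 12 + 1 = 13 — holds.
(4) a5 = 11, a6 = 12; 11 < 12 — holds.
(5) a5 + a1 = 11 + 1 = 12 — holds.

The assignment satisfies every constraint.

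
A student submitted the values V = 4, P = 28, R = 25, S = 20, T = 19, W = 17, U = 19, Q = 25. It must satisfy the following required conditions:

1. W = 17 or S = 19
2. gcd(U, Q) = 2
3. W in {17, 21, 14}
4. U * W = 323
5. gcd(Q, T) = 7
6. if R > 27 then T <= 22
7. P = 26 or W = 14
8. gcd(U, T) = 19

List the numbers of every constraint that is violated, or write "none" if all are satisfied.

No — constraints 2, 5, and 7 are not satisfied.

1. W = 17 = 17 (first disjunct) — OK.
2. gcd(19, 25) = 1, not 2 — violated.
3. W = 17 is in {17, 21, 14} — OK.
4. U * W = 19 * 17 = 323 — OK.
5. gcd(25, 19) = 1, not 7 — violated.
6. R = 25, not > 27; antecedent false, conditional vacuously true — OK.
7. P = 28 ≠ 26 and W = 17 ≠ 14; both disjuncts false — violated.
8. gcd(19, 19) = 19 — OK.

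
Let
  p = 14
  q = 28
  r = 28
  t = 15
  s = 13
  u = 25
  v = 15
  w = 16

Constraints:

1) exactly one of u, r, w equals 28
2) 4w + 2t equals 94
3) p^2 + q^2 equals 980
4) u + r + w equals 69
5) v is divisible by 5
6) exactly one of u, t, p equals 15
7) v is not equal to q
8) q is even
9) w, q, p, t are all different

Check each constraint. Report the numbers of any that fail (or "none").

No violations.

1) u=25, r=28, w=16; 1 of them equals 28 — OK.
2) 4w + 2t = 4(16) + 2(15) = 94 — OK.
3) p^2 + q^2 = 14^2 + 28^2 = 196 + 784 = 980 — OK.
4) u + r + w = 25 + 28 + 16 = 69 — OK.
5) 15 / 5 = 3, so 5 divides 15 — OK.
6) u=25, t=15, p=14; 1 of them equals 15 — OK.
7) v = 15, q = 28; distinct — OK.
8) q = 28 is even — OK.
9) values 16, 28, 14, 15 are pairwise distinct — OK.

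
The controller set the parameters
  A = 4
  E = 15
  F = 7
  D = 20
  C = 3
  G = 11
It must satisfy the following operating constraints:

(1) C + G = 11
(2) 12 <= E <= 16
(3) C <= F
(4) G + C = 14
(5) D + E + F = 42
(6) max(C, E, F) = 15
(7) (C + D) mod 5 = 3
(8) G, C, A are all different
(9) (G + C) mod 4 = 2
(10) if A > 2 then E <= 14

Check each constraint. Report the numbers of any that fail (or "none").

(1) C + G = 3 + 11 = 14, not 11 — does not hold.
(2) E = 15 lies in [12, 16] — holds.
(3) C = 3, F = 7; 3 ≤ 7 — holds.
(4) G + C = 11 + 3 = 14 — holds.
(5) D + E + F = 20 + 15 + 7 = 42 — holds.
(6) max(3, 15, 7) = 15 — holds.
(7) C + D = 23; 23 mod 5 = 3 — holds.
(8) values 11, 3, 4 are pairwise distinct — holds.
(9) G + C = 14; 14 mod 4 = 2 — holds.
(10) A = 4 > 2, so we need E ≤ 14; but E = 15 > 14 — does not hold.

Violated: 1 and 10.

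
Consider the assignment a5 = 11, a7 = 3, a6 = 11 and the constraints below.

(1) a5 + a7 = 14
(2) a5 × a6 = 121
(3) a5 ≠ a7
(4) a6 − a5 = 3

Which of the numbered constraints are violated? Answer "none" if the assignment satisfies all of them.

Constraint 4 is violated.

(1) a5 + a7 = 11 + 3 = 14  ✓
(2) a5 × a6 = 11 × 11 = 121  ✓
(3) a5 = 11, a7 = 3; distinct  ✓
(4) a6 − a5 = 11 − 11 = 0, not 3  ✗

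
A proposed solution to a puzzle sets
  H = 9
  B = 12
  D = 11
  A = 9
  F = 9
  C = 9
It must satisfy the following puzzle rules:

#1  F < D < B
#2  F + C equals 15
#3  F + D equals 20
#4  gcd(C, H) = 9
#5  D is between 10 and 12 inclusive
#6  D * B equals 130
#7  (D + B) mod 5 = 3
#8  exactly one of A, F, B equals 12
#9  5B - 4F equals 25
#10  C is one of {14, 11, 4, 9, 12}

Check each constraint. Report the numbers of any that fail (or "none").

#1 values 9 < 11 < 12 — holds.
#2 F + C = 9 + 9 = 18, not 15 — fails.
#3 F + D = 9 + 11 = 20 — holds.
#4 gcd(9, 9) = 9 — holds.
#5 D = 11 lies in [10, 12] — holds.
#6 D * B = 11 * 12 = 132, not 130 — fails.
#7 D + B = 23; 23 mod 5 = 3 — holds.
#8 A=9, F=9, B=12; 1 of them equals 12 — holds.
#9 5B - 4F = 5(12) - 4(9) = 24, not 25 — fails.
#10 C = 9 is in {14, 11, 4, 9, 12} — holds.

Violated: 2, 6, and 9.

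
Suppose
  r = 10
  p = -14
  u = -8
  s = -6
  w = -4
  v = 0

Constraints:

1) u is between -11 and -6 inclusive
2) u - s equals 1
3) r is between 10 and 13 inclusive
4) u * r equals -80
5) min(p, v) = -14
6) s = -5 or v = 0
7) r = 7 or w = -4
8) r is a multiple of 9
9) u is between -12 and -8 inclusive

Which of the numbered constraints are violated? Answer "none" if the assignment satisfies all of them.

Constraints 2, 8 are violated.

1) u = -8 lies in [-11, -6] — OK.
2) u - s = -8 - (-6) = -2, not 1 — violated.
3) r = 10 lies in [10, 13] — OK.
4) u * r = -8 * 10 = -80 — OK.
5) min(-14, 0) = -14 — OK.
6) s = -6 ≠ -5, but v = 0 = 0 (second disjunct) — OK.
7) r = 10 ≠ 7, but w = -4 = -4 (second disjunct) — OK.
8) 10 = 9*1 + 1, so 9 does not divide 10 — violated.
9) u = -8 lies in [-12, -8] — OK.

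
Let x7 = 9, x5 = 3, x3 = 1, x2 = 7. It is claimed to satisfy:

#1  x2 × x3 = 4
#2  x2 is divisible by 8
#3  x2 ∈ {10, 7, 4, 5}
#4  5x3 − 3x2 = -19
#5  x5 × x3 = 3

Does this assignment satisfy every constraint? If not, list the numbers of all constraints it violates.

#1 x2 × x3 = 7 × 1 = 7, not 4  false
#2 7 = 8×0 + 7, so 8 does not divide 7  false
#3 x2 = 7 is in {10, 7, 4, 5}  true
#4 5x3 − 3x2 = 5(1) − 3(7) = -16, not -19  false
#5 x5 × x3 = 3 × 1 = 3  true

Constraints 1, 2, and 4 do not hold.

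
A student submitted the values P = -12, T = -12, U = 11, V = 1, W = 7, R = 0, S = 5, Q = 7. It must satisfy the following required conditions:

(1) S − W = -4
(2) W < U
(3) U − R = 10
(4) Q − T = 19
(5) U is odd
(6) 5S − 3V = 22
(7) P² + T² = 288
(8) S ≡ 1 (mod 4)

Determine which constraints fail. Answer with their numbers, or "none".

The assignment fails constraints 1 and 3.

(1) S − W = 5 − 7 = -2, not -4 — violated.
(2) W = 7, U = 11; 7 < 11 — OK.
(3) U − R = 11 − 0 = 11, not 10 — violated.
(4) Q − T = 7 − (-12) = 19 — OK.
(5) U = 11 is odd — OK.
(6) 5S − 3V = 5(5) − 3(1) = 22 — OK.
(7) P² + T² = (-12)² + (-12)² = 144 + 144 = 288 — OK.
(8) 5 mod 4 = 1 — OK.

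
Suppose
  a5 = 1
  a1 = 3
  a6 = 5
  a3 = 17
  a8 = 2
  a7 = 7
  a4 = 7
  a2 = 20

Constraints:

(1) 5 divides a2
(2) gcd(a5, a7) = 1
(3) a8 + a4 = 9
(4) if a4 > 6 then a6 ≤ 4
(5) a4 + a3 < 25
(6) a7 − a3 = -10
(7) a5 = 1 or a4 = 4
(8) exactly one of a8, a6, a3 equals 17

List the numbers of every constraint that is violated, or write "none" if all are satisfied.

(1) 20 / 5 = 4, so 5 divides 20  ✓
(2) gcd(1, 7) = 1  ✓
(3) a8 + a4 = 2 + 7 = 9  ✓
(4) a4 = 7 > 6, so we need a6 ≤ 4; but a6 = 5 > 4  ✗
(5) a4 + a3 = 7 + 17 = 24; 24 < 25  ✓
(6) a7 − a3 = 7 − 17 = -10  ✓
(7) a5 = 1 = 1 (first disjunct)  ✓
(8) a8=2, a6=5, a3=17; 1 of them equals 17  ✓

Constraint 4 does not hold.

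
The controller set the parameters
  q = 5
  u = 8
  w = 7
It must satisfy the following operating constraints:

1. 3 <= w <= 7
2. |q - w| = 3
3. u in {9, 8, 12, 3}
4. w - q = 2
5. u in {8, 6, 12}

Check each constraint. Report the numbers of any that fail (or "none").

1. w = 7 lies in [3, 7] — satisfied.
2. |5 - 7| = 2, not 3 — violated.
3. u = 8 is in {9, 8, 12, 3} — satisfied.
4. w - q = 7 - 5 = 2 — satisfied.
5. u = 8 is in {8, 6, 12} — satisfied.

Constraint 2 is violated.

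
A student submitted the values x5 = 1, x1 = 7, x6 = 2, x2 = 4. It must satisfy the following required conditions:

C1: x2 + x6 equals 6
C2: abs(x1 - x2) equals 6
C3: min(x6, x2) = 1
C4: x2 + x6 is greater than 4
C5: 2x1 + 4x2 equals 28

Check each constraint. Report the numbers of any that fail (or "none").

C1: x2 + x6 = 4 + 2 = 6  OK
C2: abs(7 - 4) = 3, not 6  FAIL
C3: min(2, 4) = 2, not 1  FAIL
C4: x2 + x6 = 4 + 2 = 6; 6 > 4  OK
C5: 2x1 + 4x2 = 2(7) + 4(4) = 30, not 28  FAIL

Constraints 2, 3, 5 are violated.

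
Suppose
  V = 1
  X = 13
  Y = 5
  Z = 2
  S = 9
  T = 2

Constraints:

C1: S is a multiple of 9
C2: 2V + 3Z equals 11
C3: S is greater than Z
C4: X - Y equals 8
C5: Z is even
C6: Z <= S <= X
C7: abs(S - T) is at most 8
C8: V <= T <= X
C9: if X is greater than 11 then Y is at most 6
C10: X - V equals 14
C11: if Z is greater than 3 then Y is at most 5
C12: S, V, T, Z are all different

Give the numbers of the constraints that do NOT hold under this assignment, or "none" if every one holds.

C1: 9 / 9 = 1, so 9 divides 9 — OK.
C2: 2V + 3Z = 2(1) + 3(2) = 8, not 11 — violated.
C3: S = 9, Z = 2; 9 > 2 — OK.
C4: X - Y = 13 - 5 = 8 — OK.
C5: Z = 2 is even — OK.
C6: values 2 <= 9 <= 13 — OK.
C7: abs(9 - 2) = 7; 7 ≤ 8 — OK.
C8: values 1 <= 2 <= 13 — OK.
C9: X = 13 > 11, so we need Y ≤ 6; Y = 5 ≤ 6 — OK.
C10: X - V = 13 - 1 = 12, not 14 — violated.
C11: Z = 2, not > 3; antecedent false, conditional vacuously true — OK.
C12: T = Z = 2, not all different — violated.

Constraints 2, 10, 12 are violated.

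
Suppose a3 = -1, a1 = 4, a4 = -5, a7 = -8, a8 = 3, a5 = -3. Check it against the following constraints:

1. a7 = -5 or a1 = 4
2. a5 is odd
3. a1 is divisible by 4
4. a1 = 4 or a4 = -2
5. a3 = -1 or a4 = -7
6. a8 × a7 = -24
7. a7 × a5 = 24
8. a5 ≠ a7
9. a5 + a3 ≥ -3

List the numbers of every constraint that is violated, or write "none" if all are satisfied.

1. a7 = -8 ≠ -5, but a1 = 4 = 4 (second disjunct)  true
2. a5 = -3 is odd  true
3. 4 / 4 = 1, so 4 divides 4  true
4. a1 = 4 = 4 (first disjunct)  true
5. a3 = -1 = -1 (first disjunct)  true
6. a8 × a7 = 3 × (-8) = -24  true
7. a7 × a5 = -8 × (-3) = 24  true
8. a5 = -3, a7 = -8; distinct  true
9. a5 + a3 = -3 + (-1) = -4; -4 < -3, bound -3 not met  false

Violated: 9.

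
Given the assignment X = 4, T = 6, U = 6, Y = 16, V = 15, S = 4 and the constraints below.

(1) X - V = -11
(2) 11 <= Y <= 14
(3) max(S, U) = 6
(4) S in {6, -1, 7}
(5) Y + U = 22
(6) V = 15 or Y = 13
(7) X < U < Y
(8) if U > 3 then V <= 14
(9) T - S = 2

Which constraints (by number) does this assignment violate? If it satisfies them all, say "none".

Constraints 2, 4, and 8 are violated.

(1) X - V = 4 - 15 = -11  yes
(2) Y = 16 is outside [11, 14]  no
(3) max(4, 6) = 6  yes
(4) S = 4 is not in {6, -1, 7}  no
(5) Y + U = 16 + 6 = 22  yes
(6) V = 15 = 15 (first disjunct)  yes
(7) values 4 < 6 < 16  yes
(8) U = 6 > 3, so we need V ≤ 14; but V = 15 > 14  no
(9) T - S = 6 - 4 = 2  yes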